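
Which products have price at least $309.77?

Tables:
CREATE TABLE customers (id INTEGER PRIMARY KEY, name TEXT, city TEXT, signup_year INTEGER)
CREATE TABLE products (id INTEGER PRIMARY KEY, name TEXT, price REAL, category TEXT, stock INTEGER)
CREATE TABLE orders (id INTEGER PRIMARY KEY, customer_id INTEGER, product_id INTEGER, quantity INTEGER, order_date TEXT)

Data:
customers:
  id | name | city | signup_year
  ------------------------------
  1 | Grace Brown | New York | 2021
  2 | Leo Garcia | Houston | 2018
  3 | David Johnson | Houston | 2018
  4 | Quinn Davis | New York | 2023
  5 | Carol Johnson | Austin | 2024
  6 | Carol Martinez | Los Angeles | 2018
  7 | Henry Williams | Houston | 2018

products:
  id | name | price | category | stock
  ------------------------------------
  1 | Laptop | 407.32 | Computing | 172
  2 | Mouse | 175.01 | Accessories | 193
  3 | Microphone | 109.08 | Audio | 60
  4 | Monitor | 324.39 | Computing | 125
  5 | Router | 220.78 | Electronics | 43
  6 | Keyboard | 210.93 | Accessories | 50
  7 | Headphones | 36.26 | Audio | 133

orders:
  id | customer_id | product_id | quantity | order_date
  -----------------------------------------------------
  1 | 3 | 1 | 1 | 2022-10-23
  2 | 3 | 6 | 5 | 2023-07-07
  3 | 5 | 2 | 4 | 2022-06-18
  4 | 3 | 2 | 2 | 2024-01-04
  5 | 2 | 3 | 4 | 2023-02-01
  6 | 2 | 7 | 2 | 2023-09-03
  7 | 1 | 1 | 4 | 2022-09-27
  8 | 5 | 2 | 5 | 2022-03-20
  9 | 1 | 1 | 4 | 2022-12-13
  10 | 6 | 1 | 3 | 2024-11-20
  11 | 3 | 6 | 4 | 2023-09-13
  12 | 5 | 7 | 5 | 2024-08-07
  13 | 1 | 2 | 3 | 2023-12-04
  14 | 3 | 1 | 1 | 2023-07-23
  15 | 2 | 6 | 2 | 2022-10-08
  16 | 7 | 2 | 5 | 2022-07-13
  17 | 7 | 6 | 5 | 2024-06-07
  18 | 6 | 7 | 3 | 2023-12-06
SELECT name, price FROM products WHERE price >= 309.77

Execution result:
name | price
Laptop | 407.32
Monitor | 324.39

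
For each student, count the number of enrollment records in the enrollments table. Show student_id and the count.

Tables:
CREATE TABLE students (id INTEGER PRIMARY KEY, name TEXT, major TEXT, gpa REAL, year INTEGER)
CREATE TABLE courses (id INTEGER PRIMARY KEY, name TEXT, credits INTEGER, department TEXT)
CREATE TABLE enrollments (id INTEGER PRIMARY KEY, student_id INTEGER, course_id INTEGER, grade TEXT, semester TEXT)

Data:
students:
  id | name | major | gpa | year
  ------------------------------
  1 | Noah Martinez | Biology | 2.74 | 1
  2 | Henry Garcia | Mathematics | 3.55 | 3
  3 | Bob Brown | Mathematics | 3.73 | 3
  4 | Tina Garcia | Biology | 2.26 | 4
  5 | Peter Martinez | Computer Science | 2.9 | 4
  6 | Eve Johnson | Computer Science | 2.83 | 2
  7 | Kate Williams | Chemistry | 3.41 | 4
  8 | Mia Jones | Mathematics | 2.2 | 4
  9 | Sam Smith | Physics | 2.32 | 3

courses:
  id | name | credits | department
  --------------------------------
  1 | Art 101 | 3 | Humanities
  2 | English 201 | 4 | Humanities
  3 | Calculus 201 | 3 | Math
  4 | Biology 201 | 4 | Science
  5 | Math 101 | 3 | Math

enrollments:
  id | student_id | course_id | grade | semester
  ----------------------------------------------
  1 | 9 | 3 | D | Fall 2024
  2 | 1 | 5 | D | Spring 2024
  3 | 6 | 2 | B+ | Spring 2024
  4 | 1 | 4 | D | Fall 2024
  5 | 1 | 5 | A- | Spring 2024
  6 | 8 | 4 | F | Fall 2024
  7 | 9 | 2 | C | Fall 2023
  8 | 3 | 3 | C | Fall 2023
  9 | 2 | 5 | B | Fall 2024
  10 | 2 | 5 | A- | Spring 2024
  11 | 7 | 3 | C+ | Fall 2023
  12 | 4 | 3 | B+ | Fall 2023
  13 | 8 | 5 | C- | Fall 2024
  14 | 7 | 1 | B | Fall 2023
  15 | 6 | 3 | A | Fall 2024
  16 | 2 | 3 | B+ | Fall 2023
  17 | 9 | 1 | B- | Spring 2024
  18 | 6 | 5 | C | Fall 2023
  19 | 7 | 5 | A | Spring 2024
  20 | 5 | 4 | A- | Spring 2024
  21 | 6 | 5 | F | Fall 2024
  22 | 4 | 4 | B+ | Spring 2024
SELECT student_id, COUNT(*) AS enrollment_count FROM enrollments GROUP BY student_id

Execution result:
student_id | enrollment_count
1 | 3
2 | 3
3 | 1
4 | 2
5 | 1
6 | 4
7 | 3
8 | 2
9 | 3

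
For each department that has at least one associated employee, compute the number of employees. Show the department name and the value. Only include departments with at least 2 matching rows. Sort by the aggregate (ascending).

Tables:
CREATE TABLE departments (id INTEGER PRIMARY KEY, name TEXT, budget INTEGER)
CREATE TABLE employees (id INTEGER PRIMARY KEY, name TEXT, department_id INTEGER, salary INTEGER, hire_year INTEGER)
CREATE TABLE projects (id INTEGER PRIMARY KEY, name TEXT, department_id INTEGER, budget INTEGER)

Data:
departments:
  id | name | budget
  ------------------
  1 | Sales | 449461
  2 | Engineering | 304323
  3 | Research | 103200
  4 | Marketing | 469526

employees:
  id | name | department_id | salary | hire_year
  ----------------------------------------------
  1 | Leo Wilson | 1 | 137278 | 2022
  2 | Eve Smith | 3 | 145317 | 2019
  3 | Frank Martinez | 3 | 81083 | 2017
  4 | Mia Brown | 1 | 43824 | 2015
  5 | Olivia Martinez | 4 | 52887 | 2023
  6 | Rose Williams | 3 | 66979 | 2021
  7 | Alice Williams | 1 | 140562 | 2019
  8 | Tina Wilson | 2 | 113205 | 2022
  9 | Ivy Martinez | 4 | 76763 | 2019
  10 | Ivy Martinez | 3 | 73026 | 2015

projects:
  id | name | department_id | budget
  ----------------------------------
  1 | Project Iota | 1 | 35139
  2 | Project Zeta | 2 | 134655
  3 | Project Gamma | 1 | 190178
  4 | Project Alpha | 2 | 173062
SELECT p.name, COUNT(*) AS n FROM employees c JOIN departments p ON c.department_id = p.id GROUP BY p.id, p.name HAVING COUNT(*) >= 2 ORDER BY n ASC

Execution result:
name | n
Marketing | 2
Sales | 3
Research | 4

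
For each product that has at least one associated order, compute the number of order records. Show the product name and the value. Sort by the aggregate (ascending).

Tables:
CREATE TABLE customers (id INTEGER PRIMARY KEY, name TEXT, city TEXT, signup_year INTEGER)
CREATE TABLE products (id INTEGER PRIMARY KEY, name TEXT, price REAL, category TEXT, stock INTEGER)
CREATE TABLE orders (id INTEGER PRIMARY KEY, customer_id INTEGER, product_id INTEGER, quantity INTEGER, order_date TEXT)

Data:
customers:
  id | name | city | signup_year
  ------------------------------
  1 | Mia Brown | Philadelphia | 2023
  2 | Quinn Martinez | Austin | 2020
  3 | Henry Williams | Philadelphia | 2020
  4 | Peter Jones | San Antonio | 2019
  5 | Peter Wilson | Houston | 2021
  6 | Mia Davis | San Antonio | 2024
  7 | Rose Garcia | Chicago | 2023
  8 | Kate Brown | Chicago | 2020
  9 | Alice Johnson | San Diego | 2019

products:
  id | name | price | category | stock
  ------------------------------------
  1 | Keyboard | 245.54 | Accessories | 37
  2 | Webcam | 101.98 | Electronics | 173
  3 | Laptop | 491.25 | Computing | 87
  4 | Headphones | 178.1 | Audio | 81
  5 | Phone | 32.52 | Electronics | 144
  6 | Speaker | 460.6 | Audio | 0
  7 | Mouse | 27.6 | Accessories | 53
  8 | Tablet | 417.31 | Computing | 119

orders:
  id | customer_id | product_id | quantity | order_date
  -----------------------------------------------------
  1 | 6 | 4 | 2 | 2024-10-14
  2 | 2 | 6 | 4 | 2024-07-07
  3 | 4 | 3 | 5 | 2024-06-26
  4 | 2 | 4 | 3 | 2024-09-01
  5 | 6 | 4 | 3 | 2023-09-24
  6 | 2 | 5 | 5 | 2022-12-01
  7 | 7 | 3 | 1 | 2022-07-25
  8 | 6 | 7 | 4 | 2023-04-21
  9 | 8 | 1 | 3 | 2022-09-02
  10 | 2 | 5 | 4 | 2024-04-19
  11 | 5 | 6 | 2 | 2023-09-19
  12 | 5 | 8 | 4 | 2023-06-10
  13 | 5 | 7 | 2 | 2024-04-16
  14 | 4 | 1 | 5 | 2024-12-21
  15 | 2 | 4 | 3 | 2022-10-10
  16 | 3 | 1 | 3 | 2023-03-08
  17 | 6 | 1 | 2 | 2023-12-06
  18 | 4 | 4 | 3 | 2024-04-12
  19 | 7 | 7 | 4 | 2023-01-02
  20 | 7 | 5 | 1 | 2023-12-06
SELECT p.name, COUNT(*) AS n FROM orders c JOIN products p ON c.product_id = p.id GROUP BY p.id, p.name ORDER BY n ASC

Execution result:
name | n
Tablet | 1
Laptop | 2
Speaker | 2
Phone | 3
Mouse | 3
Keyboard | 4
Headphones | 5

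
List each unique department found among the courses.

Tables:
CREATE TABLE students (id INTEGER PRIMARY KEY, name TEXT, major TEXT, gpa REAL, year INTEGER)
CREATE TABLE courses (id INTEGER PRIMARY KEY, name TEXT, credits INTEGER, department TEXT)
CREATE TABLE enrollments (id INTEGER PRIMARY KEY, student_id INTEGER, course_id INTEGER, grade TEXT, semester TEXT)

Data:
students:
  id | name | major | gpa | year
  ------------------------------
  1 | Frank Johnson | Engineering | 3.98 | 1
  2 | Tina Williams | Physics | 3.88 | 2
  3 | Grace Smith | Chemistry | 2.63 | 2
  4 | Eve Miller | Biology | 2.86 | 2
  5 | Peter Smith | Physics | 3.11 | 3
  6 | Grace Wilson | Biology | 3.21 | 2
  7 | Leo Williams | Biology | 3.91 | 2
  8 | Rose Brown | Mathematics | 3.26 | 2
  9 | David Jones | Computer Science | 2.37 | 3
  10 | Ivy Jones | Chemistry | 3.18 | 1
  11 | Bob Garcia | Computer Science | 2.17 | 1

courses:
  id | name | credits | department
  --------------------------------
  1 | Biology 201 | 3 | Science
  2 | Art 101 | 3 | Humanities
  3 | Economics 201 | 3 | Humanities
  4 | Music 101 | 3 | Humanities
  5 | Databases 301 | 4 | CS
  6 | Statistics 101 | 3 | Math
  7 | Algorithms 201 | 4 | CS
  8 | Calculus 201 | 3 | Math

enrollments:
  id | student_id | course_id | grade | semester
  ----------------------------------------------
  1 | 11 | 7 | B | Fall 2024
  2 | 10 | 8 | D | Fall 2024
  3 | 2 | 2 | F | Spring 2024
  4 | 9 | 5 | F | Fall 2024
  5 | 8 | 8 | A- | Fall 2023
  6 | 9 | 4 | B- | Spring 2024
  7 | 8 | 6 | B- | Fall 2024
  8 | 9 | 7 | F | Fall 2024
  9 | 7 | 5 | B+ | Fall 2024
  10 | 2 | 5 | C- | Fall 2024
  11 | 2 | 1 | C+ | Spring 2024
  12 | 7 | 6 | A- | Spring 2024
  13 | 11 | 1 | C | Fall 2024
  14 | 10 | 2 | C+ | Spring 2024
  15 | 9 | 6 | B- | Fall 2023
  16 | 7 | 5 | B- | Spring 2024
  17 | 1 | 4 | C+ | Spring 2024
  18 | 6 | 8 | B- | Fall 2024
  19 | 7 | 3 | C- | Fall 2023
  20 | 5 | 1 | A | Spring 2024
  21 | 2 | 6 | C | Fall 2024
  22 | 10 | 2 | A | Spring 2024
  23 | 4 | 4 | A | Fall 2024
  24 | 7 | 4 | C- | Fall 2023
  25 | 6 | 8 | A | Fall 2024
SELECT DISTINCT department FROM courses

Execution result:
department
Science
Humanities
CS
Math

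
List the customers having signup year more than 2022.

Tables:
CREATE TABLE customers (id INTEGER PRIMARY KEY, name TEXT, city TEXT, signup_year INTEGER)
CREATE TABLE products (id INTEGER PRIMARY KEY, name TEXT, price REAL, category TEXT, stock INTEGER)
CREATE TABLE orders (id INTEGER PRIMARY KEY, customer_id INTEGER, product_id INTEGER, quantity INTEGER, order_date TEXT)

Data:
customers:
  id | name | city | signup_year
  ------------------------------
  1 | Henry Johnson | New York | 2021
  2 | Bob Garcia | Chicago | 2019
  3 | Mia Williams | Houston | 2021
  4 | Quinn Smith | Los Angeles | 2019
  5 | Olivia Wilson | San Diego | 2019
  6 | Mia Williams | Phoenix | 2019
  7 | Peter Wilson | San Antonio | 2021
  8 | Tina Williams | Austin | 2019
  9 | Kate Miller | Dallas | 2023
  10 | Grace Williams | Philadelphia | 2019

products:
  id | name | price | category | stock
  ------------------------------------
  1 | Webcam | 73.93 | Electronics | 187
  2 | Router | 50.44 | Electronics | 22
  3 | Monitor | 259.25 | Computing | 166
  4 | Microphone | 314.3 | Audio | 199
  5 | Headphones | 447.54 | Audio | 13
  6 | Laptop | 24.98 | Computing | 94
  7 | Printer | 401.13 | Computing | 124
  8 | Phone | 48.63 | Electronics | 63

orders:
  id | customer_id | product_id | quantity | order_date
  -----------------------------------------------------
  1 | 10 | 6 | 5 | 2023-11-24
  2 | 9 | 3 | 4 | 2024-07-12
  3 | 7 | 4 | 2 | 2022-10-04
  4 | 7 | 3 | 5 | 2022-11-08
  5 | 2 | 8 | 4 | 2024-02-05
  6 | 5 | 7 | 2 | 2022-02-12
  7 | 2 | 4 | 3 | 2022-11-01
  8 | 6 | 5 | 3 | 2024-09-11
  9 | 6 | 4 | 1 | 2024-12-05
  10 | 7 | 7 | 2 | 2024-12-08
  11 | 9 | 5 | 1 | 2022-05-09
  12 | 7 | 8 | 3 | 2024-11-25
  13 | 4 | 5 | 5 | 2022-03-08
SELECT name, signup_year FROM customers WHERE signup_year > 2022

Execution result:
name | signup_year
Kate Miller | 2023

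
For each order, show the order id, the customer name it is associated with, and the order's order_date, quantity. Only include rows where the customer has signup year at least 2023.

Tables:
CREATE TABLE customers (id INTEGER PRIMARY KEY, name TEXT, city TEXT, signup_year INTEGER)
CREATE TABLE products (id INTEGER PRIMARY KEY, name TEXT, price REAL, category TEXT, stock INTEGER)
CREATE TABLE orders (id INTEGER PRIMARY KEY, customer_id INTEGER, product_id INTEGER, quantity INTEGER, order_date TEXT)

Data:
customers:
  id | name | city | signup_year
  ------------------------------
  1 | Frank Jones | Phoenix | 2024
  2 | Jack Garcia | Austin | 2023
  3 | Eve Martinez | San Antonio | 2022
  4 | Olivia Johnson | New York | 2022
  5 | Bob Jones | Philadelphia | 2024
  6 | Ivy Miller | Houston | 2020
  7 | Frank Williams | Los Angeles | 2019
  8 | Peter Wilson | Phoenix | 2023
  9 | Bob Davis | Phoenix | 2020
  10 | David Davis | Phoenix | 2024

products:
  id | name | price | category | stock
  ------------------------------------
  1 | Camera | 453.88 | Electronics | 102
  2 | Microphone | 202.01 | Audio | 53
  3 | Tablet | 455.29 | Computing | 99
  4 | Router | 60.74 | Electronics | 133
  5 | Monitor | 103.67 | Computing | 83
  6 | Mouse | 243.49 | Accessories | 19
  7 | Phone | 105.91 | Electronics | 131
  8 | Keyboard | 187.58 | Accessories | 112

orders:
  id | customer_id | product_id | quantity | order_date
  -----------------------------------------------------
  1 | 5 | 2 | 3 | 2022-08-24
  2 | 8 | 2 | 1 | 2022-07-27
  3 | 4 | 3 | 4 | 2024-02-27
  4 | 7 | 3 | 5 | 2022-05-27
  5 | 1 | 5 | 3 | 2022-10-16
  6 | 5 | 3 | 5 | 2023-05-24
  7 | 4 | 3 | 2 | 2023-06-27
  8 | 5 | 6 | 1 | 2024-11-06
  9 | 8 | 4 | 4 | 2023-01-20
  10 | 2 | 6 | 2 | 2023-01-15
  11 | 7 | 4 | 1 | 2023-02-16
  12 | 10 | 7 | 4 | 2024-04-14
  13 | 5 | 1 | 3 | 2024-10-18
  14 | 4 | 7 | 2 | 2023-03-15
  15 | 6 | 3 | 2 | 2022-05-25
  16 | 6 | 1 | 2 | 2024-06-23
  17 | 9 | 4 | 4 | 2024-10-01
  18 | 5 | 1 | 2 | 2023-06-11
SELECT c.id, p.name AS customer, c.order_date, c.quantity FROM orders c JOIN customers p ON c.customer_id = p.id WHERE p.signup_year >= 2023

Execution result:
id | customer | order_date | quantity
1 | Bob Jones | 2022-08-24 | 3
2 | Peter Wilson | 2022-07-27 | 1
5 | Frank Jones | 2022-10-16 | 3
6 | Bob Jones | 2023-05-24 | 5
8 | Bob Jones | 2024-11-06 | 1
9 | Peter Wilson | 2023-01-20 | 4
10 | Jack Garcia | 2023-01-15 | 2
12 | David Davis | 2024-04-14 | 4
13 | Bob Jones | 2024-10-18 | 3
18 | Bob Jones | 2023-06-11 | 2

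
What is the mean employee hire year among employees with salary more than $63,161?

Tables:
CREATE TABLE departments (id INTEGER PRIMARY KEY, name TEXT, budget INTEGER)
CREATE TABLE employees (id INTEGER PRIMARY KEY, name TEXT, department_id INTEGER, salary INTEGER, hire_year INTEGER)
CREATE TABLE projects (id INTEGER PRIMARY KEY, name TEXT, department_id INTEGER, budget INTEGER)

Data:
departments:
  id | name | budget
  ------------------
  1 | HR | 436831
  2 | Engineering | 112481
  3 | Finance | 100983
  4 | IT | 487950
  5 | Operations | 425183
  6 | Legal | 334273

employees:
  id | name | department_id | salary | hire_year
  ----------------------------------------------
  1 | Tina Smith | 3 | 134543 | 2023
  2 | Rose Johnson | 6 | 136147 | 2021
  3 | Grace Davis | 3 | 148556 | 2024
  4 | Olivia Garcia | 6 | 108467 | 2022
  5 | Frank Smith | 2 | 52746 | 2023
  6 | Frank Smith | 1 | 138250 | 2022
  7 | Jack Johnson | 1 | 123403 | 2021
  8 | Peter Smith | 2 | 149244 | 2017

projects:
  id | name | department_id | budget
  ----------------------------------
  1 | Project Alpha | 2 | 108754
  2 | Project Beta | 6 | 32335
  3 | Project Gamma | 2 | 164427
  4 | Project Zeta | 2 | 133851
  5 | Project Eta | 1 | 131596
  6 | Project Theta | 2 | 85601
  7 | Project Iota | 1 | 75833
SELECT AVG(hire_year) FROM employees WHERE salary > 63161

Execution result:
2021.43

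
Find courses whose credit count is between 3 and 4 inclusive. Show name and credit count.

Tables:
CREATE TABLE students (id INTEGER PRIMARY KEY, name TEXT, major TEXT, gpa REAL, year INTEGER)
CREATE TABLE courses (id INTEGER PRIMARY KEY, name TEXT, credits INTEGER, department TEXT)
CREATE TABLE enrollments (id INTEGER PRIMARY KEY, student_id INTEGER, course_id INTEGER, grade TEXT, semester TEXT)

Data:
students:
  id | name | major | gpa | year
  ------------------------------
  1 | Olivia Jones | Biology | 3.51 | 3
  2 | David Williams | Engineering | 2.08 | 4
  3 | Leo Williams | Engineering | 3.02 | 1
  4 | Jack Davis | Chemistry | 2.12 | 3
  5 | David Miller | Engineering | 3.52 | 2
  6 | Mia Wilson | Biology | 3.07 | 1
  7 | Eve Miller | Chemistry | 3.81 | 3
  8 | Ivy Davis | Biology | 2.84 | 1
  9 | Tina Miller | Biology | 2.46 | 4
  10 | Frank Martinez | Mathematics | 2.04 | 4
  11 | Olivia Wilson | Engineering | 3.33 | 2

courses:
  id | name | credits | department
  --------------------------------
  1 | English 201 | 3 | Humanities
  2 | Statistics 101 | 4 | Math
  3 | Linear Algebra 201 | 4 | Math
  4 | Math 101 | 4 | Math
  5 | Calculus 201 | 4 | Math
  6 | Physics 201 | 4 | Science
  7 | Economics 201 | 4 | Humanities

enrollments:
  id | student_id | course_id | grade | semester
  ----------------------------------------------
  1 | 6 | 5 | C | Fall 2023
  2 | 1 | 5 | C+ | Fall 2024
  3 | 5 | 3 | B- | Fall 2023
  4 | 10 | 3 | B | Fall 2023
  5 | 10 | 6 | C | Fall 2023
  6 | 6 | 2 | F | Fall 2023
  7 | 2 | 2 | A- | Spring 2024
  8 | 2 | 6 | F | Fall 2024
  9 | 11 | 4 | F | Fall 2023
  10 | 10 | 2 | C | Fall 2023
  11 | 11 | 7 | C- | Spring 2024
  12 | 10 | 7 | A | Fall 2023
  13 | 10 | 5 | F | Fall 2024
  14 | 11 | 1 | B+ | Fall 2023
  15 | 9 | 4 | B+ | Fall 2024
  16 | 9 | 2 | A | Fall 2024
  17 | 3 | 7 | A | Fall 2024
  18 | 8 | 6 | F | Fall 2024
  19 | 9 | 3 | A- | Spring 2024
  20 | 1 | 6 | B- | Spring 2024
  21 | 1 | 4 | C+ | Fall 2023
SELECT name, credits FROM courses WHERE credits BETWEEN 3 AND 4

Execution result:
name | credits
English 201 | 3
Statistics 101 | 4
Linear Algebra 201 | 4
Math 101 | 4
Calculus 201 | 4
Physics 201 | 4
Economics 201 | 4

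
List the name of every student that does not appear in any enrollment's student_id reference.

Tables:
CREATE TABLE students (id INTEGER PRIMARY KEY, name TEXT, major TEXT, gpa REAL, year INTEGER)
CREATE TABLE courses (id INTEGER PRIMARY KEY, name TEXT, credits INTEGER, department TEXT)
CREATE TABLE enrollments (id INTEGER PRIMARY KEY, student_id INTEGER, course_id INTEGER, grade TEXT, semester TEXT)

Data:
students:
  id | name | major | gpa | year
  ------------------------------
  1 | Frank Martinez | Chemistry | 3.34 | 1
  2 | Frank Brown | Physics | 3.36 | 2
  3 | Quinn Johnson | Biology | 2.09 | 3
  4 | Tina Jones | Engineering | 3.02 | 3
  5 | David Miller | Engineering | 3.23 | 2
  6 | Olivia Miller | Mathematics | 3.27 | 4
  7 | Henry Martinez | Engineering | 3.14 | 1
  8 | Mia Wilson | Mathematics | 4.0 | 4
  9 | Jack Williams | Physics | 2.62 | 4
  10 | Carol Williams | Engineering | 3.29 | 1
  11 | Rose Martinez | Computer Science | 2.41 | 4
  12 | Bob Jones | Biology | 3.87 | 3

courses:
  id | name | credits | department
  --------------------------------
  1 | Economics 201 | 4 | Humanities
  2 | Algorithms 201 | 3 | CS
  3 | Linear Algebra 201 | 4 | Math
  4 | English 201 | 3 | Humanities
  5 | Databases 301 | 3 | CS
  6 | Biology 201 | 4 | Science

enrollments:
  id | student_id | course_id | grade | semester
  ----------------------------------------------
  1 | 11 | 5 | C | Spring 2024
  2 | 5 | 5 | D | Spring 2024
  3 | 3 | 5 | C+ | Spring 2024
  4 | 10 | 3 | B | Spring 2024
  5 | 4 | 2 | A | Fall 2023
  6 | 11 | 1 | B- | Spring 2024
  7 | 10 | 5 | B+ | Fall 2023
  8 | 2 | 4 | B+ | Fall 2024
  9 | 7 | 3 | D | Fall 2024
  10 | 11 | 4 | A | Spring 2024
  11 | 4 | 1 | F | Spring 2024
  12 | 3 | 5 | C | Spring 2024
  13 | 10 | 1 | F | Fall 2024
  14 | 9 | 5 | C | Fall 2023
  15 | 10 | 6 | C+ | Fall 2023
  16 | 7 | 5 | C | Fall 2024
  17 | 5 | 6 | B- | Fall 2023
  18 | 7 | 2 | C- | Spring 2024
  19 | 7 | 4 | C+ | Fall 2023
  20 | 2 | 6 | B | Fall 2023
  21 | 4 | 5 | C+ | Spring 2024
SELECT p.name FROM students p LEFT JOIN enrollments c ON c.student_id = p.id WHERE c.id IS NULL

Execution result:
name
Frank Martinez
Olivia Miller
Mia Wilson
Bob Jones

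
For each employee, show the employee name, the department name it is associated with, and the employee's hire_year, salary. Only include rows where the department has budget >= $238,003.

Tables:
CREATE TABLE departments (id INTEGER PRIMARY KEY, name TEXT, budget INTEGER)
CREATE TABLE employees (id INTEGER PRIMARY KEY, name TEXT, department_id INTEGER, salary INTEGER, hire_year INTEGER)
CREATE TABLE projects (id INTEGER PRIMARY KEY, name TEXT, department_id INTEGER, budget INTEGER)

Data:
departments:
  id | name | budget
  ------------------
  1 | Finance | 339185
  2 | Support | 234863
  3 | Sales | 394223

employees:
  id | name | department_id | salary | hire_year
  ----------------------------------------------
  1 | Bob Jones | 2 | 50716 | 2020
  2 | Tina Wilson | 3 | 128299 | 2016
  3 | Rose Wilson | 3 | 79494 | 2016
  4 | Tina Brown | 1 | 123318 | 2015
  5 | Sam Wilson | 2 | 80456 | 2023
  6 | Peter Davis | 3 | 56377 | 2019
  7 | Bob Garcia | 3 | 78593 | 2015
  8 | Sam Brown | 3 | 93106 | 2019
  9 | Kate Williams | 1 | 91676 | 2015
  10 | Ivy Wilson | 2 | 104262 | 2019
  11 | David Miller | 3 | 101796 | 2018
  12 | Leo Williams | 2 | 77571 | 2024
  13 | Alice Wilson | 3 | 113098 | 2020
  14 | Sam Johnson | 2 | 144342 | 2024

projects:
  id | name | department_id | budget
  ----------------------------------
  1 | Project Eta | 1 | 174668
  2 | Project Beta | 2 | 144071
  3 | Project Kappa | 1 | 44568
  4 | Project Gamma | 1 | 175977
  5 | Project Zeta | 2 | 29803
SELECT c.name, p.name AS department, c.hire_year, c.salary FROM employees c JOIN departments p ON c.department_id = p.id WHERE p.budget >= 238003

Execution result:
name | department | hire_year | salary
Tina Wilson | Sales | 2016 | 128299
Rose Wilson | Sales | 2016 | 79494
Tina Brown | Finance | 2015 | 123318
Peter Davis | Sales | 2019 | 56377
Bob Garcia | Sales | 2015 | 78593
Sam Brown | Sales | 2019 | 93106
Kate Williams | Finance | 2015 | 91676
David Miller | Sales | 2018 | 101796
Alice Wilson | Sales | 2020 | 113098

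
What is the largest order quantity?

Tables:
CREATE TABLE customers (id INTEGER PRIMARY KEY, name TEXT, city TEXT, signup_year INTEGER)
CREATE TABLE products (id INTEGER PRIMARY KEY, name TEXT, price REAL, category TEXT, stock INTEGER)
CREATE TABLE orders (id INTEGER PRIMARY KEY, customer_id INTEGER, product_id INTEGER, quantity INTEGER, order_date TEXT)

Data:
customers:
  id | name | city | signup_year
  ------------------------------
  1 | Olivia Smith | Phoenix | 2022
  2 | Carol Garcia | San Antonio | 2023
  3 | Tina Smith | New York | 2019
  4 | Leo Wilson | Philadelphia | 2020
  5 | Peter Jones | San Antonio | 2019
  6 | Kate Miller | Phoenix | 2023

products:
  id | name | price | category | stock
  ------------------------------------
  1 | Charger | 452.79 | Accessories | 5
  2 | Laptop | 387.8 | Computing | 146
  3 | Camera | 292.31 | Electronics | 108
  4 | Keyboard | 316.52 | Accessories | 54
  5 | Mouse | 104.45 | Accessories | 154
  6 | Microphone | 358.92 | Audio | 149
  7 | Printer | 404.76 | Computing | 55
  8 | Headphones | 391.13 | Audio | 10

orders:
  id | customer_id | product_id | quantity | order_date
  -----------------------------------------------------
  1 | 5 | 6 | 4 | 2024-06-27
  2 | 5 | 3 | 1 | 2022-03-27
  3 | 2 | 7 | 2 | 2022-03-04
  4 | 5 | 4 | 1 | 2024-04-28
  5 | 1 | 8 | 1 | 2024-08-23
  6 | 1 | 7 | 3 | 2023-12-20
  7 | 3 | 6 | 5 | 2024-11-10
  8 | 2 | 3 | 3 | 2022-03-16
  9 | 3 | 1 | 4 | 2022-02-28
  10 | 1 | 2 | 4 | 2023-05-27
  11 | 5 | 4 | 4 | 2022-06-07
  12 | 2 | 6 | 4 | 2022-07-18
SELECT MAX(quantity) FROM orders

Execution result:
5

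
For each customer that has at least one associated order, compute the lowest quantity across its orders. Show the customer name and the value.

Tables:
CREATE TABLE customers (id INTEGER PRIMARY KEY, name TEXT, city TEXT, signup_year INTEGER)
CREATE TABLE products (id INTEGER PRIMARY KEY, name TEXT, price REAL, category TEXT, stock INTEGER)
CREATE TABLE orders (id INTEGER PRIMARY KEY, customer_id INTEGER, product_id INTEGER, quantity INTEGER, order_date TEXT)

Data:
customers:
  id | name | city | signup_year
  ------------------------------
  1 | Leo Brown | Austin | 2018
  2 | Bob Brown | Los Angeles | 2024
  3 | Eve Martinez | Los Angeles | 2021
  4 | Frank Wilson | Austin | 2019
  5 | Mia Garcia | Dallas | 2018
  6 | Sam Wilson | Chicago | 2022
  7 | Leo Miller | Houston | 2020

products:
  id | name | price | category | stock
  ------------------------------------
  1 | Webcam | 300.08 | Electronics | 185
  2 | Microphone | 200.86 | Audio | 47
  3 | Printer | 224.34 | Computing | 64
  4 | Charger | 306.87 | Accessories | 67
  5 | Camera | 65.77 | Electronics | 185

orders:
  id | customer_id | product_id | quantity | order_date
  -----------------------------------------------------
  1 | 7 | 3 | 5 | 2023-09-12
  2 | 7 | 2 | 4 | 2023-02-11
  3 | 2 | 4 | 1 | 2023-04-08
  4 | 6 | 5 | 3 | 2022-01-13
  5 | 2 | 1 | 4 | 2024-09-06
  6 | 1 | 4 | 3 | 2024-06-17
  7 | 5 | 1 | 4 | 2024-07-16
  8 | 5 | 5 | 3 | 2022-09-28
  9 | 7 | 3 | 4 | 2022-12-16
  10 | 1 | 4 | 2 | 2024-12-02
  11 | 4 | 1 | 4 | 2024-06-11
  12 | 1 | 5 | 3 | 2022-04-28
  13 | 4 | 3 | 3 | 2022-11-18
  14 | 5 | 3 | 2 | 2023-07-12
SELECT p.name, MIN(c.quantity) AS min_quantity FROM orders c JOIN customers p ON c.customer_id = p.id GROUP BY p.id, p.name

Execution result:
name | min_quantity
Leo Brown | 2
Bob Brown | 1
Frank Wilson | 3
Mia Garcia | 2
Sam Wilson | 3
Leo Miller | 4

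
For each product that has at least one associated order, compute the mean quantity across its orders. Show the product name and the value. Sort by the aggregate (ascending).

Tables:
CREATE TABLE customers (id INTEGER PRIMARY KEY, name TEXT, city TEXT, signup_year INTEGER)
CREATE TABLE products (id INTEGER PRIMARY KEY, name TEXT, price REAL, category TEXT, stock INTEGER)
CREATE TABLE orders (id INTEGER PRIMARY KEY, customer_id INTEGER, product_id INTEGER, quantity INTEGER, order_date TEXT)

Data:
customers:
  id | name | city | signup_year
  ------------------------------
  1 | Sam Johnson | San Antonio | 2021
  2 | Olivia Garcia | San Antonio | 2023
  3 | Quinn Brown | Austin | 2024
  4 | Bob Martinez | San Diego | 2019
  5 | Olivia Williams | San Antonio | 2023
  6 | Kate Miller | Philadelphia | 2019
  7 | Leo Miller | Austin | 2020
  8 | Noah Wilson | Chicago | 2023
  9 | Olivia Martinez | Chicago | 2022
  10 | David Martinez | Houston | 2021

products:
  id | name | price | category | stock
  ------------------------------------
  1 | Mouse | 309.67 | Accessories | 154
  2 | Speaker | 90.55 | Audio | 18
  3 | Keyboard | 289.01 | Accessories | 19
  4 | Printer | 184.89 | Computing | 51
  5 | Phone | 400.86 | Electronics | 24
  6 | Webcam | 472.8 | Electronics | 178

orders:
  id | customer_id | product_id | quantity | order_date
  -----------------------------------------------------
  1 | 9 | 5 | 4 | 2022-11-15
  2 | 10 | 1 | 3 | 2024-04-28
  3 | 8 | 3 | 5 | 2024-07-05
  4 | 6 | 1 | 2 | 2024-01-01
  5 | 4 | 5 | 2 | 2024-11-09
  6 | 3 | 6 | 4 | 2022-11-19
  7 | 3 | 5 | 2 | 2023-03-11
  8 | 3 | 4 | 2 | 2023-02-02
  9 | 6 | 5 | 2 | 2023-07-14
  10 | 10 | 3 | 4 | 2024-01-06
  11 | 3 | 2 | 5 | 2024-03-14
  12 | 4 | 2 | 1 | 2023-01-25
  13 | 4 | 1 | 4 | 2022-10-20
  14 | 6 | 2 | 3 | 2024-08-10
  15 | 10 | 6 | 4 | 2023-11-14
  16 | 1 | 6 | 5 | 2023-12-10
SELECT p.name, AVG(c.quantity) AS avg_quantity FROM orders c JOIN products p ON c.product_id = p.id GROUP BY p.id, p.name ORDER BY avg_quantity ASC

Execution result:
name | avg_quantity
Printer | 2.00
Phone | 2.50
Mouse | 3.00
Speaker | 3.00
Webcam | 4.33
Keyboard | 4.50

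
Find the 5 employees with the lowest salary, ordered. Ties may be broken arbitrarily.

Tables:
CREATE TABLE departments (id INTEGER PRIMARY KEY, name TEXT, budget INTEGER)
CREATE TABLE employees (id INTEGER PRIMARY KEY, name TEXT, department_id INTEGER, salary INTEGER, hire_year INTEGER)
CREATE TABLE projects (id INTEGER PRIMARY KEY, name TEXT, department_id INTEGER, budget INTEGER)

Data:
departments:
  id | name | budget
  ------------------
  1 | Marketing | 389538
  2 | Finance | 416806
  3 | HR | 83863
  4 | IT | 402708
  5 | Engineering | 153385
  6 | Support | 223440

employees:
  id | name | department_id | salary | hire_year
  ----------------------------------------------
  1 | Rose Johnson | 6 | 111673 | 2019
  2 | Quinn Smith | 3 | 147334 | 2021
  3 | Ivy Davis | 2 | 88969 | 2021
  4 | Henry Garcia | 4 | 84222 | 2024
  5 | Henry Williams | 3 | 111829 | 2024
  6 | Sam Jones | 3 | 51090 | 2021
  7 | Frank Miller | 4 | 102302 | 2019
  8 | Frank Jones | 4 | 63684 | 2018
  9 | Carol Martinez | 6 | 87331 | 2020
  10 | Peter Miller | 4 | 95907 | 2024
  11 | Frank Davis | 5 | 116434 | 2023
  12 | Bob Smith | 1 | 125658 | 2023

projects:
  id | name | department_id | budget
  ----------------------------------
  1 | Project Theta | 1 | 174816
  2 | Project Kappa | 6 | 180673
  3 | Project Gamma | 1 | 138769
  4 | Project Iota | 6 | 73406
SELECT name, salary FROM employees ORDER BY salary ASC LIMIT 5

Execution result:
name | salary
Sam Jones | 51090
Frank Jones | 63684
Henry Garcia | 84222
Carol Martinez | 87331
Ivy Davis | 88969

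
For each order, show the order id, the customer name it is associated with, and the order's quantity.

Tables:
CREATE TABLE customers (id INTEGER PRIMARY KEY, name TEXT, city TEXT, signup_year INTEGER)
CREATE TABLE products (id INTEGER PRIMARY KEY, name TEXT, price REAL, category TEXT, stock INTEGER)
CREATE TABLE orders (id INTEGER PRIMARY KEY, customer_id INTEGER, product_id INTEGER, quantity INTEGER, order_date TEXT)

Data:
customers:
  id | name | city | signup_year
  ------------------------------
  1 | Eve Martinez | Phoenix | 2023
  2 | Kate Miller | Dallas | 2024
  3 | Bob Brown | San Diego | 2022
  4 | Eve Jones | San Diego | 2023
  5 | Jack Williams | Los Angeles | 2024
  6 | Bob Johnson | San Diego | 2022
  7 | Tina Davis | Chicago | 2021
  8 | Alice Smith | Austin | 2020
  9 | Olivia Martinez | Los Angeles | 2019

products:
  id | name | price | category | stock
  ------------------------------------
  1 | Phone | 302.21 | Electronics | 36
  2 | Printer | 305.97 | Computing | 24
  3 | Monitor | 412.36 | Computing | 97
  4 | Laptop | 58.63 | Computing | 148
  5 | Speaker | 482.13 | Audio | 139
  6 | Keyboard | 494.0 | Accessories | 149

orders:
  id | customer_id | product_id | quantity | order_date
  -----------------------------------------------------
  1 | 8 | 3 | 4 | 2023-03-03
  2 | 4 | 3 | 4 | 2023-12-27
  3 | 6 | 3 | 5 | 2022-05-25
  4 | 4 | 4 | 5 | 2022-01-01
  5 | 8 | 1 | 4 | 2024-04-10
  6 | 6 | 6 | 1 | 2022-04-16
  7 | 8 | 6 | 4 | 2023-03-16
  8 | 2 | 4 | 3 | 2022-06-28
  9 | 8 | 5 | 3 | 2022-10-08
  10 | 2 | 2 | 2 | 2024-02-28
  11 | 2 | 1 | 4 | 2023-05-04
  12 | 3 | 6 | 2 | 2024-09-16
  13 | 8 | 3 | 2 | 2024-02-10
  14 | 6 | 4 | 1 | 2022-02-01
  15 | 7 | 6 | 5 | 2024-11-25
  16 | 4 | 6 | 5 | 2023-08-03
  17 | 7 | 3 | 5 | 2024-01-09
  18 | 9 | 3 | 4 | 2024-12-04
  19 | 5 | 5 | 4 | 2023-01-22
SELECT c.id, p.name AS customer, c.quantity FROM orders c JOIN customers p ON c.customer_id = p.id

Execution result:
id | customer | quantity
1 | Alice Smith | 4
2 | Eve Jones | 4
3 | Bob Johnson | 5
4 | Eve Jones | 5
5 | Alice Smith | 4
6 | Bob Johnson | 1
7 | Alice Smith | 4
8 | Kate Miller | 3
9 | Alice Smith | 3
10 | Kate Miller | 2
11 | Kate Miller | 4
12 | Bob Brown | 2
13 | Alice Smith | 2
14 | Bob Johnson | 1
15 | Tina Davis | 5
16 | Eve Jones | 5
17 | Tina Davis | 5
18 | Olivia Martinez | 4
19 | Jack Williams | 4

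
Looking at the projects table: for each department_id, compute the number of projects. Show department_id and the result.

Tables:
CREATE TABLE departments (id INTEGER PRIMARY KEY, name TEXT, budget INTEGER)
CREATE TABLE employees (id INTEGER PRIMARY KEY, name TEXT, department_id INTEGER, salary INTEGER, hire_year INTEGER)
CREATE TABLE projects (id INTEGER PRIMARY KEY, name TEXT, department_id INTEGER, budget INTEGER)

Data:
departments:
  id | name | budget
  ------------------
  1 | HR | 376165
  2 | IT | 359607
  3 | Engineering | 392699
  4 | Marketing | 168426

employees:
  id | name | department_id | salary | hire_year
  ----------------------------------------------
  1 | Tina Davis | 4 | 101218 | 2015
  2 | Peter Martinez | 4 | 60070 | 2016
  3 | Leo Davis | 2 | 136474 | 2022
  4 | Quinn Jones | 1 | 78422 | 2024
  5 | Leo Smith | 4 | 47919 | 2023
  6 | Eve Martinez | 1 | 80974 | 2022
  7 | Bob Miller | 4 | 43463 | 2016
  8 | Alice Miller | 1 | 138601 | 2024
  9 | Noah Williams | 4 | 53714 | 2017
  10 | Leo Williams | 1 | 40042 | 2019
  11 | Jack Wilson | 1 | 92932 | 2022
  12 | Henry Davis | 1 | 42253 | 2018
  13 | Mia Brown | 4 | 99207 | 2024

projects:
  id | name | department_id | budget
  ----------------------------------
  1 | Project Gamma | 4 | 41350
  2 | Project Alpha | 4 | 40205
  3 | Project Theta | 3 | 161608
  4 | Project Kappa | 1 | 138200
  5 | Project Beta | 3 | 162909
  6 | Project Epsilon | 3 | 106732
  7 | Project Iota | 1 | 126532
SELECT department_id, COUNT(*) AS n FROM projects GROUP BY department_id

Execution result:
department_id | n
1 | 2
3 | 3
4 | 2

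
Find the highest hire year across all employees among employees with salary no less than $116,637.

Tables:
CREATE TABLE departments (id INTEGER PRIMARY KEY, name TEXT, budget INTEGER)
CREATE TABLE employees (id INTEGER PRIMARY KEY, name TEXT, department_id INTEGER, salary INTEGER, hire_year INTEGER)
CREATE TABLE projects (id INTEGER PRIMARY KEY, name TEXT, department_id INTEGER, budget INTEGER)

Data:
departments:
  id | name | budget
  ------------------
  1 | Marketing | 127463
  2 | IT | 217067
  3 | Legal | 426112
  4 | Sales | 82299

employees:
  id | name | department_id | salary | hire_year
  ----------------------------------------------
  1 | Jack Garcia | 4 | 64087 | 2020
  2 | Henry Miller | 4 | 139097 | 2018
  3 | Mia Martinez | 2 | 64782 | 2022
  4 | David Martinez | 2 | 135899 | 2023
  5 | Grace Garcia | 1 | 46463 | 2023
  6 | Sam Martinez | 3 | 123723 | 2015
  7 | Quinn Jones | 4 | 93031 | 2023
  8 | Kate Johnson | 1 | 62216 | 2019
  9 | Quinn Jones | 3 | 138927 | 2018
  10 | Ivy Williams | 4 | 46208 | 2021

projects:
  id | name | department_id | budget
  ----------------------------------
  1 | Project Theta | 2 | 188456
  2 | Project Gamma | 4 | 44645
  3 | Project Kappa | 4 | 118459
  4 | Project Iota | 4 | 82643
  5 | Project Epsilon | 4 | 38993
SELECT MAX(hire_year) FROM employees WHERE salary >= 116637

Execution result:
2023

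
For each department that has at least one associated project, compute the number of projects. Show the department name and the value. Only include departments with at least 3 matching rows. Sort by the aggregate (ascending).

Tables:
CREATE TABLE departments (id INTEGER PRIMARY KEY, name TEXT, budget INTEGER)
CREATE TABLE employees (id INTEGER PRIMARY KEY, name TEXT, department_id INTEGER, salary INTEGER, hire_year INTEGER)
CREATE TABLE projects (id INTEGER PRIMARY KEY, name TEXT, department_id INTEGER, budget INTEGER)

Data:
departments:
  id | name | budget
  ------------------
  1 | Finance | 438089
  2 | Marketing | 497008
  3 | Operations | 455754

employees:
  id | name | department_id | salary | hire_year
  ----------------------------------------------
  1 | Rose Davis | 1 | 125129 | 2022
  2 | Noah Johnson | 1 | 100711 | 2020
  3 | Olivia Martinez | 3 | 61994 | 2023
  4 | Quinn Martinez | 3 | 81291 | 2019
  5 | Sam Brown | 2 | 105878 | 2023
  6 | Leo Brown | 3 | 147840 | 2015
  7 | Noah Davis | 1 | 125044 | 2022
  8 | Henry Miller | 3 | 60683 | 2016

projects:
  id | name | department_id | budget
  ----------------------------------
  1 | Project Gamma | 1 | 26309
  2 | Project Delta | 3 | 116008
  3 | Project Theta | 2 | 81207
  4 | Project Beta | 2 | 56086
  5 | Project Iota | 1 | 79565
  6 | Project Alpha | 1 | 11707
SELECT p.name, COUNT(*) AS n FROM projects c JOIN departments p ON c.department_id = p.id GROUP BY p.id, p.name HAVING COUNT(*) >= 3 ORDER BY n ASC

Execution result:
name | n
Finance | 3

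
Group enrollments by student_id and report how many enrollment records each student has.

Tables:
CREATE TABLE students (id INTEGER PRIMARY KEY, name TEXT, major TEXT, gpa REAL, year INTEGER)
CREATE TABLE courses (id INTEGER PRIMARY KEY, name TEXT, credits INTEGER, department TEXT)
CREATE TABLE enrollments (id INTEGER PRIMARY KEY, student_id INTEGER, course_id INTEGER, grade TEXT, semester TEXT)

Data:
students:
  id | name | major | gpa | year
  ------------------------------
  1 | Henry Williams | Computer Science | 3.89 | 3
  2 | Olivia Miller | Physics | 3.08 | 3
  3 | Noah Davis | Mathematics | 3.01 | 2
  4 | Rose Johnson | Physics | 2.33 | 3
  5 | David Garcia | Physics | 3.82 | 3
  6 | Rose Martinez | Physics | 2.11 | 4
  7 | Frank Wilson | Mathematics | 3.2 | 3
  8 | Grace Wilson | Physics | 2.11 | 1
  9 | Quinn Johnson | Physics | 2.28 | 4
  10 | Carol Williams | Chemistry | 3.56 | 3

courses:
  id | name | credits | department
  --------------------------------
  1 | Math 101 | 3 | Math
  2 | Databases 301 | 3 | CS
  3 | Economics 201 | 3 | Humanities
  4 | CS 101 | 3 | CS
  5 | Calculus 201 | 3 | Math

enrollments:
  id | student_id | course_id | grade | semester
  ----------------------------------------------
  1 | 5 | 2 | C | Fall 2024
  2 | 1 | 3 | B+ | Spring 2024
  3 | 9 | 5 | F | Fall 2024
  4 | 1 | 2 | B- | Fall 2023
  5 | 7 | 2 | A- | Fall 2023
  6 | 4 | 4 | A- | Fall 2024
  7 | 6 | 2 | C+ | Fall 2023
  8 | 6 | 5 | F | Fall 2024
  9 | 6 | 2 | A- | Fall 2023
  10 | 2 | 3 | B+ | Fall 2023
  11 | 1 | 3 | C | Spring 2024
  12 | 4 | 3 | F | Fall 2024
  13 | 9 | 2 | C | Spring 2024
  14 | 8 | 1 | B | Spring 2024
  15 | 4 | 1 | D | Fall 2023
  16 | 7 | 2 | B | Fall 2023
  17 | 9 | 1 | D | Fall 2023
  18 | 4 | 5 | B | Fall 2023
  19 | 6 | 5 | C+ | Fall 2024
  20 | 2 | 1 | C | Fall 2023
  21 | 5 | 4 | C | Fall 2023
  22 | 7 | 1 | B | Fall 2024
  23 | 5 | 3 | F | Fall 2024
SELECT student_id, COUNT(*) AS enrollment_count FROM enrollments GROUP BY student_id

Execution result:
student_id | enrollment_count
1 | 3
2 | 2
4 | 4
5 | 3
6 | 4
7 | 3
8 | 1
9 | 3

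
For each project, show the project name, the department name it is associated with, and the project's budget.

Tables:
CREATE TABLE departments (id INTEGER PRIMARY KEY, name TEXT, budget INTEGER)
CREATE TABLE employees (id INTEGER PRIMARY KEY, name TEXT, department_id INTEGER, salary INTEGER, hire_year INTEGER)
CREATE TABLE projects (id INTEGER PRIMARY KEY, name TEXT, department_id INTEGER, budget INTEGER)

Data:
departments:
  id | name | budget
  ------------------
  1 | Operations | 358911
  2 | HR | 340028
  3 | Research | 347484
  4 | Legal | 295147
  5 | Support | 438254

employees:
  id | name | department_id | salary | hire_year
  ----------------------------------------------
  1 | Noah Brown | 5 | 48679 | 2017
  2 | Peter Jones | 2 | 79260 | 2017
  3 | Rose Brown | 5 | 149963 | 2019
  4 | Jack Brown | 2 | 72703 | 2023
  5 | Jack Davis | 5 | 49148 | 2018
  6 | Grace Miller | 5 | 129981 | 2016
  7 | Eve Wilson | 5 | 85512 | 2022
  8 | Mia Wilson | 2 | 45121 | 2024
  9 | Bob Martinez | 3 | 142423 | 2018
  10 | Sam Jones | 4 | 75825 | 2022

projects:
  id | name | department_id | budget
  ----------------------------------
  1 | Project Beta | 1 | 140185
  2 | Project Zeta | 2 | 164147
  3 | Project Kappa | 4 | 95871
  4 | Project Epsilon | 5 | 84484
SELECT c.name, p.name AS department, c.budget FROM projects c JOIN departments p ON c.department_id = p.id

Execution result:
name | department | budget
Project Beta | Operations | 140185
Project Zeta | HR | 164147
Project Kappa | Legal | 95871
Project Epsilon | Support | 84484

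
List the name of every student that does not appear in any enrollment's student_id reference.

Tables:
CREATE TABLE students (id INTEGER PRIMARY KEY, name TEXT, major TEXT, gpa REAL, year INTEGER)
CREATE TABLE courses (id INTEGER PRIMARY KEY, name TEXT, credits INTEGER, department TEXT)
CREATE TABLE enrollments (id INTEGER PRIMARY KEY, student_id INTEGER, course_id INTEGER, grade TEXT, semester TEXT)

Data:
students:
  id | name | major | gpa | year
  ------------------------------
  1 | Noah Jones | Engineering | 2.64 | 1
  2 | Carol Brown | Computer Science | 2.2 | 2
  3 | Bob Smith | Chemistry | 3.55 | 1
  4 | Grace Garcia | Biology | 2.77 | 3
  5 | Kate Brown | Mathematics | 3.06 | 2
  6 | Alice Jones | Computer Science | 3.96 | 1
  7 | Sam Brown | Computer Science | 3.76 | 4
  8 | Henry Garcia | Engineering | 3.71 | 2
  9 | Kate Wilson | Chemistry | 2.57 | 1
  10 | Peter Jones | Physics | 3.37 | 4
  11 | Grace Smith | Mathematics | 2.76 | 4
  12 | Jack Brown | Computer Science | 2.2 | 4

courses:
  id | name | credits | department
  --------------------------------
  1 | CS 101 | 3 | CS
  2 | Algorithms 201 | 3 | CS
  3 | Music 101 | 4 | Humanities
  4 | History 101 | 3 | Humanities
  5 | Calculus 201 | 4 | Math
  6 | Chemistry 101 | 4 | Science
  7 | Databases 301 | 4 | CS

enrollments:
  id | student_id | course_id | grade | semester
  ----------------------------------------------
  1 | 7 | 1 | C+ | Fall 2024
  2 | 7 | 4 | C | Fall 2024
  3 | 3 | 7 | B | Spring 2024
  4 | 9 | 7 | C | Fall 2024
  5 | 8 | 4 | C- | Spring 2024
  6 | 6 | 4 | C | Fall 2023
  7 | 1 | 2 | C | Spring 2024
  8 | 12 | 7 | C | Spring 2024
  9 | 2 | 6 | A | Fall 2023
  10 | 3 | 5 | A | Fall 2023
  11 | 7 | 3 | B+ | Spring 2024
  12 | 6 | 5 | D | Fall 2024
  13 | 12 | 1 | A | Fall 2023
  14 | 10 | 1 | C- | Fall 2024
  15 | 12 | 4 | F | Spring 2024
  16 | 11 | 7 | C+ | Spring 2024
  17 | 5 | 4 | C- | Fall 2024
SELECT p.name FROM students p LEFT JOIN enrollments c ON c.student_id = p.id WHERE c.id IS NULL

Execution result:
Grace Garcia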